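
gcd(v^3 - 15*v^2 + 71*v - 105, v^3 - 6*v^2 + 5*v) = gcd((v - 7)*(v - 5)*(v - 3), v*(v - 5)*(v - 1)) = v - 5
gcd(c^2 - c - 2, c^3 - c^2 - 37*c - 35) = c + 1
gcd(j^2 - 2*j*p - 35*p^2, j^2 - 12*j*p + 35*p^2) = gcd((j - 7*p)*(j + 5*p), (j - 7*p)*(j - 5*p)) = -j + 7*p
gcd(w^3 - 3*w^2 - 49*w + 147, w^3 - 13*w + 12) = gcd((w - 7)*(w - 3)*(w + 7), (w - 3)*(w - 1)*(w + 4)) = w - 3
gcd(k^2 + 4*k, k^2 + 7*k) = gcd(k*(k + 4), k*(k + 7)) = k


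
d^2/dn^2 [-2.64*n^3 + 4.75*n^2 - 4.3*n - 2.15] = 9.5 - 15.84*n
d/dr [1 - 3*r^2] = -6*r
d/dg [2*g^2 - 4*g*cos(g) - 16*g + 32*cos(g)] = 4*g*sin(g) + 4*g - 32*sin(g) - 4*cos(g) - 16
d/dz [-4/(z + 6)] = 4/(z + 6)^2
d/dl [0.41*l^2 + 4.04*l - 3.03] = 0.82*l + 4.04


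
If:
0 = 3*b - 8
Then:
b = 8/3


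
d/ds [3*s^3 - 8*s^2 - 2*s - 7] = 9*s^2 - 16*s - 2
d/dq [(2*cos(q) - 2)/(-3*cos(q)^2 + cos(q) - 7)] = 6*(sin(q)^2 + 2*cos(q) + 1)*sin(q)/(3*sin(q)^2 + cos(q) - 10)^2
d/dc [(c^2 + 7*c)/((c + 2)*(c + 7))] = 2/(c^2 + 4*c + 4)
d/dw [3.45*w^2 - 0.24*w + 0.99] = 6.9*w - 0.24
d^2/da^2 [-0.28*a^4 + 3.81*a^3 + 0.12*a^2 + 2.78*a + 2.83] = -3.36*a^2 + 22.86*a + 0.24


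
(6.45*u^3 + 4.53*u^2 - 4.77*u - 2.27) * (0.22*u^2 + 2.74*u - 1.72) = 1.419*u^5 + 18.6696*u^4 + 0.268800000000003*u^3 - 21.3608*u^2 + 1.9846*u + 3.9044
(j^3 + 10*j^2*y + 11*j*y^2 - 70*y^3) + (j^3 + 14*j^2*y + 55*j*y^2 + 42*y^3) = 2*j^3 + 24*j^2*y + 66*j*y^2 - 28*y^3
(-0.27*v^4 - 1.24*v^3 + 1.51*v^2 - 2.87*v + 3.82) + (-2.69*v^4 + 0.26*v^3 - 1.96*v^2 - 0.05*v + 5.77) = -2.96*v^4 - 0.98*v^3 - 0.45*v^2 - 2.92*v + 9.59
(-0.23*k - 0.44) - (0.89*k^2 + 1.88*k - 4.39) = -0.89*k^2 - 2.11*k + 3.95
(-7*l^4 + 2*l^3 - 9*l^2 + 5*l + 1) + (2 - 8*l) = -7*l^4 + 2*l^3 - 9*l^2 - 3*l + 3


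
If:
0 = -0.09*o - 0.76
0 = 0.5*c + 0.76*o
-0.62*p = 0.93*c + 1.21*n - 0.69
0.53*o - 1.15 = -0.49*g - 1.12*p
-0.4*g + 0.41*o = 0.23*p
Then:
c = 12.84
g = -15.42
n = -15.33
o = -8.44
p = 11.77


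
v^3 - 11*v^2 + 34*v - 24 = (v - 6)*(v - 4)*(v - 1)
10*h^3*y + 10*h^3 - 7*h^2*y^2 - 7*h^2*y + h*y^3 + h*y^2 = (-5*h + y)*(-2*h + y)*(h*y + h)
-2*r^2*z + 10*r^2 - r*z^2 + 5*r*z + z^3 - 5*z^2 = (-2*r + z)*(r + z)*(z - 5)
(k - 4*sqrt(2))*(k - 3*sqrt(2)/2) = k^2 - 11*sqrt(2)*k/2 + 12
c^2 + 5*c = c*(c + 5)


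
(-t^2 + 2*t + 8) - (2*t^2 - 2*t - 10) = -3*t^2 + 4*t + 18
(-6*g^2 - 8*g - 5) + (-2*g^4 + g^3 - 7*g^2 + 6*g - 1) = -2*g^4 + g^3 - 13*g^2 - 2*g - 6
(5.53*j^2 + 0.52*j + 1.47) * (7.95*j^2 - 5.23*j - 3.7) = 43.9635*j^4 - 24.7879*j^3 - 11.4941*j^2 - 9.6121*j - 5.439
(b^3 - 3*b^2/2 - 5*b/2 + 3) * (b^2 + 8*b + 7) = b^5 + 13*b^4/2 - 15*b^3/2 - 55*b^2/2 + 13*b/2 + 21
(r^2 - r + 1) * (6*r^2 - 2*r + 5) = 6*r^4 - 8*r^3 + 13*r^2 - 7*r + 5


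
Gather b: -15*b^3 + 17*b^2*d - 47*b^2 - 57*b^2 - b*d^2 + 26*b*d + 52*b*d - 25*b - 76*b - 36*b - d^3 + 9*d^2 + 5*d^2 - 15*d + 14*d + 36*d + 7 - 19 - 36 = -15*b^3 + b^2*(17*d - 104) + b*(-d^2 + 78*d - 137) - d^3 + 14*d^2 + 35*d - 48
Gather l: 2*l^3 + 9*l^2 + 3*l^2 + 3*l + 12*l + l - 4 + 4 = 2*l^3 + 12*l^2 + 16*l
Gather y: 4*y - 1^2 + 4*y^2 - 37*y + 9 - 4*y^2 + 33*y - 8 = 0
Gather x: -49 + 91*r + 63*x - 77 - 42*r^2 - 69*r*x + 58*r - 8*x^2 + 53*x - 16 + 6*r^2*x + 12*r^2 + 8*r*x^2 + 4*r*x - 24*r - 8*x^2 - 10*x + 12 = -30*r^2 + 125*r + x^2*(8*r - 16) + x*(6*r^2 - 65*r + 106) - 130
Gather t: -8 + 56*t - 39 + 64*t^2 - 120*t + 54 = 64*t^2 - 64*t + 7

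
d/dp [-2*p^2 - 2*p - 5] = -4*p - 2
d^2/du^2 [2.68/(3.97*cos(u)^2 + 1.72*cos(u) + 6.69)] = (-168.956848*(1 - cos(u)^2)^2 - 54.900336*cos(u)^3 + 192.30876*cos(u)^2 + 140.638896*cos(u) + 42.456024)/(3.97*cos(u)^2 + 1.72*cos(u) + 6.69)^3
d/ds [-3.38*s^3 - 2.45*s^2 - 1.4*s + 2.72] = -10.14*s^2 - 4.9*s - 1.4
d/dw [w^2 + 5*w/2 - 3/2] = 2*w + 5/2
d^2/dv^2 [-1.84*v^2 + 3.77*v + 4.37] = -3.68000000000000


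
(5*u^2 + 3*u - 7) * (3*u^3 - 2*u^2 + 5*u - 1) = 15*u^5 - u^4 - 2*u^3 + 24*u^2 - 38*u + 7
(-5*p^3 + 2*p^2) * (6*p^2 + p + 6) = -30*p^5 + 7*p^4 - 28*p^3 + 12*p^2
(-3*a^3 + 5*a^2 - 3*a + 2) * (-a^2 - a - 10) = 3*a^5 - 2*a^4 + 28*a^3 - 49*a^2 + 28*a - 20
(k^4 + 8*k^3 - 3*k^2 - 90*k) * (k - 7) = k^5 + k^4 - 59*k^3 - 69*k^2 + 630*k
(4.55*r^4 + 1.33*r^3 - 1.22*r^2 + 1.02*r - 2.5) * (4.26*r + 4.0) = 19.383*r^5 + 23.8658*r^4 + 0.122800000000001*r^3 - 0.5348*r^2 - 6.57*r - 10.0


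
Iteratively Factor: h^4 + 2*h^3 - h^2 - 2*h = (h + 1)*(h^3 + h^2 - 2*h) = (h + 1)*(h + 2)*(h^2 - h) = h*(h + 1)*(h + 2)*(h - 1)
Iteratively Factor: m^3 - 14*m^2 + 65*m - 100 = (m - 5)*(m^2 - 9*m + 20) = (m - 5)*(m - 4)*(m - 5)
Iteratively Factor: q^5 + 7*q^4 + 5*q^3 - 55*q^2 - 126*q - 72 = (q - 3)*(q^4 + 10*q^3 + 35*q^2 + 50*q + 24) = (q - 3)*(q + 2)*(q^3 + 8*q^2 + 19*q + 12) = (q - 3)*(q + 1)*(q + 2)*(q^2 + 7*q + 12) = (q - 3)*(q + 1)*(q + 2)*(q + 3)*(q + 4)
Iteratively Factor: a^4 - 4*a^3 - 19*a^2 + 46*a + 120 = (a + 3)*(a^3 - 7*a^2 + 2*a + 40) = (a - 5)*(a + 3)*(a^2 - 2*a - 8) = (a - 5)*(a + 2)*(a + 3)*(a - 4)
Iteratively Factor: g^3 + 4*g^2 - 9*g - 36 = (g + 3)*(g^2 + g - 12) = (g + 3)*(g + 4)*(g - 3)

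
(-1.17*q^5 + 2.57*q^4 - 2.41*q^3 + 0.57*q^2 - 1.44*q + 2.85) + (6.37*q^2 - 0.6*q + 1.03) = -1.17*q^5 + 2.57*q^4 - 2.41*q^3 + 6.94*q^2 - 2.04*q + 3.88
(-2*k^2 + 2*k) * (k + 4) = -2*k^3 - 6*k^2 + 8*k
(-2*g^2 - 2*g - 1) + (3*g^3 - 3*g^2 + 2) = 3*g^3 - 5*g^2 - 2*g + 1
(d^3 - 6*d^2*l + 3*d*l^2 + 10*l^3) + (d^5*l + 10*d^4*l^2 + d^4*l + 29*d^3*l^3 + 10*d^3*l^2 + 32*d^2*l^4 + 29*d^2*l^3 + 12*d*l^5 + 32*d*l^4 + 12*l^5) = d^5*l + 10*d^4*l^2 + d^4*l + 29*d^3*l^3 + 10*d^3*l^2 + d^3 + 32*d^2*l^4 + 29*d^2*l^3 - 6*d^2*l + 12*d*l^5 + 32*d*l^4 + 3*d*l^2 + 12*l^5 + 10*l^3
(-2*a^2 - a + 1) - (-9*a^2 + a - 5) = 7*a^2 - 2*a + 6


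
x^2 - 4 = (x - 2)*(x + 2)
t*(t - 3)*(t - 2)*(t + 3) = t^4 - 2*t^3 - 9*t^2 + 18*t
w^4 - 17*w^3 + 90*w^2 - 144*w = w*(w - 8)*(w - 6)*(w - 3)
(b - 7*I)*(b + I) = b^2 - 6*I*b + 7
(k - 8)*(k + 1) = k^2 - 7*k - 8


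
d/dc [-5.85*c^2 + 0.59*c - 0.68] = 0.59 - 11.7*c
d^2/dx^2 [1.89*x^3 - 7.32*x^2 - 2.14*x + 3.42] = 11.34*x - 14.64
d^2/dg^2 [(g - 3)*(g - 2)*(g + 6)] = 6*g + 2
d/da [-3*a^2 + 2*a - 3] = 2 - 6*a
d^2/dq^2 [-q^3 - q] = -6*q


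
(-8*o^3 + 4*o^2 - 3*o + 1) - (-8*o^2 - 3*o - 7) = -8*o^3 + 12*o^2 + 8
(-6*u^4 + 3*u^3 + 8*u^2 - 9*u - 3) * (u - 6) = -6*u^5 + 39*u^4 - 10*u^3 - 57*u^2 + 51*u + 18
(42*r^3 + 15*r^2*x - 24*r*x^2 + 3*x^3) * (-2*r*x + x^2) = -84*r^4*x + 12*r^3*x^2 + 63*r^2*x^3 - 30*r*x^4 + 3*x^5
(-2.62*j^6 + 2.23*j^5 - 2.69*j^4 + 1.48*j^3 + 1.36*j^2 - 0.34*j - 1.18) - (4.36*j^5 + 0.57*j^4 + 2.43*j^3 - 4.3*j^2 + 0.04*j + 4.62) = -2.62*j^6 - 2.13*j^5 - 3.26*j^4 - 0.95*j^3 + 5.66*j^2 - 0.38*j - 5.8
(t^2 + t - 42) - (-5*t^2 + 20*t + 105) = 6*t^2 - 19*t - 147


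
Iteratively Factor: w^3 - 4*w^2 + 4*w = (w)*(w^2 - 4*w + 4) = w*(w - 2)*(w - 2)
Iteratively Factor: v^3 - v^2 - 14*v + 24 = (v + 4)*(v^2 - 5*v + 6) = (v - 2)*(v + 4)*(v - 3)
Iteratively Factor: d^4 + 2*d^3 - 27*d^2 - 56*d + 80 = (d - 1)*(d^3 + 3*d^2 - 24*d - 80) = (d - 5)*(d - 1)*(d^2 + 8*d + 16) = (d - 5)*(d - 1)*(d + 4)*(d + 4)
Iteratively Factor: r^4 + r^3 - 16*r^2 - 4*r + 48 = (r - 2)*(r^3 + 3*r^2 - 10*r - 24) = (r - 2)*(r + 4)*(r^2 - r - 6) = (r - 2)*(r + 2)*(r + 4)*(r - 3)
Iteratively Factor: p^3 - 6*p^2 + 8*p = (p - 2)*(p^2 - 4*p) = (p - 4)*(p - 2)*(p)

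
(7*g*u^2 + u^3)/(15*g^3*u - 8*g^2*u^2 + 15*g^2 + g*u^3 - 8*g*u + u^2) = u^2*(7*g + u)/(15*g^3*u - 8*g^2*u^2 + 15*g^2 + g*u^3 - 8*g*u + u^2)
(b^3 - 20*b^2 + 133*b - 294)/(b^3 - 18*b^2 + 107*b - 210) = (b - 7)/(b - 5)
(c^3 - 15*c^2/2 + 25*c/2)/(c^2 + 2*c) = (2*c^2 - 15*c + 25)/(2*(c + 2))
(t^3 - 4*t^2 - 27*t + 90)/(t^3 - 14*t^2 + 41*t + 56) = (t^3 - 4*t^2 - 27*t + 90)/(t^3 - 14*t^2 + 41*t + 56)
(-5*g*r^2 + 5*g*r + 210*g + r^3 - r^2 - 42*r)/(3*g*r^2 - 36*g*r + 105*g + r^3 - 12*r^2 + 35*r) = (-5*g*r - 30*g + r^2 + 6*r)/(3*g*r - 15*g + r^2 - 5*r)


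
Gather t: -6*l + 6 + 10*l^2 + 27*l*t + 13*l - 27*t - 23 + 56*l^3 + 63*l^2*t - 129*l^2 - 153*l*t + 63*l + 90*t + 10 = 56*l^3 - 119*l^2 + 70*l + t*(63*l^2 - 126*l + 63) - 7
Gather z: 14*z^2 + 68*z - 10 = 14*z^2 + 68*z - 10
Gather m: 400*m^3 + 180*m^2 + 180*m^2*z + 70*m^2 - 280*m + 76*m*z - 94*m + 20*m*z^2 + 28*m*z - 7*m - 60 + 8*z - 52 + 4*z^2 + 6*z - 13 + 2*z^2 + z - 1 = 400*m^3 + m^2*(180*z + 250) + m*(20*z^2 + 104*z - 381) + 6*z^2 + 15*z - 126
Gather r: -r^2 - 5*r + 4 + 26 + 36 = -r^2 - 5*r + 66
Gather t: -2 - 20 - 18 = -40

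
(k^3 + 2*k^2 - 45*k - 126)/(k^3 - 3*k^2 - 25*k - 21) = (k + 6)/(k + 1)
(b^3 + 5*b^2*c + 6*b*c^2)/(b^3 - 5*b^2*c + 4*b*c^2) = (b^2 + 5*b*c + 6*c^2)/(b^2 - 5*b*c + 4*c^2)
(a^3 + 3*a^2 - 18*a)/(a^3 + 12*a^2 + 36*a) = (a - 3)/(a + 6)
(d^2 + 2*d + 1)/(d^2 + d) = (d + 1)/d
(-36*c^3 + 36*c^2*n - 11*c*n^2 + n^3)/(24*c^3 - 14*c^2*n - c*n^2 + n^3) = (-6*c + n)/(4*c + n)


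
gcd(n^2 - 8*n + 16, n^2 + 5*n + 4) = 1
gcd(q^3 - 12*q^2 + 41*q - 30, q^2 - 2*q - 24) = q - 6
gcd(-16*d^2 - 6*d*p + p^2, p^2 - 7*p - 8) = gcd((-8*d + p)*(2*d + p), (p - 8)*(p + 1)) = 1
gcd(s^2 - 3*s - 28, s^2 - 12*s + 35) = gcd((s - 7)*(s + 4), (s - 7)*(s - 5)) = s - 7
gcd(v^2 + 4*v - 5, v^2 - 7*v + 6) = v - 1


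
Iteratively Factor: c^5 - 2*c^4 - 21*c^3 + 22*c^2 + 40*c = (c - 5)*(c^4 + 3*c^3 - 6*c^2 - 8*c) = (c - 5)*(c + 1)*(c^3 + 2*c^2 - 8*c) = (c - 5)*(c - 2)*(c + 1)*(c^2 + 4*c) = (c - 5)*(c - 2)*(c + 1)*(c + 4)*(c)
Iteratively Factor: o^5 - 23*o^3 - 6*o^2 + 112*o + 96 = (o + 2)*(o^4 - 2*o^3 - 19*o^2 + 32*o + 48) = (o - 3)*(o + 2)*(o^3 + o^2 - 16*o - 16) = (o - 3)*(o + 1)*(o + 2)*(o^2 - 16) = (o - 4)*(o - 3)*(o + 1)*(o + 2)*(o + 4)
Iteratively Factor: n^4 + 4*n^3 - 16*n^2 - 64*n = (n + 4)*(n^3 - 16*n) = n*(n + 4)*(n^2 - 16) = n*(n - 4)*(n + 4)*(n + 4)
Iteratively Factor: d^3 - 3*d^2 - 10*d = (d + 2)*(d^2 - 5*d) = d*(d + 2)*(d - 5)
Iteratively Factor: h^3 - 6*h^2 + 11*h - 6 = (h - 1)*(h^2 - 5*h + 6) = (h - 2)*(h - 1)*(h - 3)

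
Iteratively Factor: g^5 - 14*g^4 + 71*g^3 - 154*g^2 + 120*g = (g - 2)*(g^4 - 12*g^3 + 47*g^2 - 60*g) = (g - 5)*(g - 2)*(g^3 - 7*g^2 + 12*g) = g*(g - 5)*(g - 2)*(g^2 - 7*g + 12) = g*(g - 5)*(g - 4)*(g - 2)*(g - 3)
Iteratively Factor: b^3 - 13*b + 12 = (b + 4)*(b^2 - 4*b + 3) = (b - 1)*(b + 4)*(b - 3)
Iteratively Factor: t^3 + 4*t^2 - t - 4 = (t + 1)*(t^2 + 3*t - 4) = (t - 1)*(t + 1)*(t + 4)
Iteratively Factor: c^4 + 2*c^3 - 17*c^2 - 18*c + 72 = (c + 4)*(c^3 - 2*c^2 - 9*c + 18) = (c + 3)*(c + 4)*(c^2 - 5*c + 6) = (c - 2)*(c + 3)*(c + 4)*(c - 3)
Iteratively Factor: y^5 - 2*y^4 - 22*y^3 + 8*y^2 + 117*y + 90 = (y - 3)*(y^4 + y^3 - 19*y^2 - 49*y - 30) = (y - 5)*(y - 3)*(y^3 + 6*y^2 + 11*y + 6) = (y - 5)*(y - 3)*(y + 1)*(y^2 + 5*y + 6) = (y - 5)*(y - 3)*(y + 1)*(y + 2)*(y + 3)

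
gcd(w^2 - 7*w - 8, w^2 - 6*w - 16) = w - 8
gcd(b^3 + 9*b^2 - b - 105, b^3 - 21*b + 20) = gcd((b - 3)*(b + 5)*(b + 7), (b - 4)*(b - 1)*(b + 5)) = b + 5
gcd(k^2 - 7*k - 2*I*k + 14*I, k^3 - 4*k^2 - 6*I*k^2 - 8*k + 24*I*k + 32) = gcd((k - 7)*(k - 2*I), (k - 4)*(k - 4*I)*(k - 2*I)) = k - 2*I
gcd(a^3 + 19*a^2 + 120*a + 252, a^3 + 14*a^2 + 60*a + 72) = a^2 + 12*a + 36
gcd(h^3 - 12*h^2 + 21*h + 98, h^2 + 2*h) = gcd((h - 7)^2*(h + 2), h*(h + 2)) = h + 2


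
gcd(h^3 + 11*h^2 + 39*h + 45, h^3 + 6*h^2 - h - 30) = h^2 + 8*h + 15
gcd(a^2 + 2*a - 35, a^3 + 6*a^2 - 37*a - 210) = a + 7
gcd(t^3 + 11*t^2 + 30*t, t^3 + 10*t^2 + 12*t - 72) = t + 6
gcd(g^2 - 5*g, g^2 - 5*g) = g^2 - 5*g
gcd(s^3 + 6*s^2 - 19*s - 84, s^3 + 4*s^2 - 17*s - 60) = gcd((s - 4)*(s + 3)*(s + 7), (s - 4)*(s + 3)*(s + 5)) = s^2 - s - 12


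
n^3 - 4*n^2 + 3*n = n*(n - 3)*(n - 1)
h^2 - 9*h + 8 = (h - 8)*(h - 1)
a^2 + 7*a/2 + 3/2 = (a + 1/2)*(a + 3)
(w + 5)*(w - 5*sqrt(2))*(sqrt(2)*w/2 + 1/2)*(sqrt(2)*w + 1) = w^4 - 4*sqrt(2)*w^3 + 5*w^3 - 20*sqrt(2)*w^2 - 19*w^2/2 - 95*w/2 - 5*sqrt(2)*w/2 - 25*sqrt(2)/2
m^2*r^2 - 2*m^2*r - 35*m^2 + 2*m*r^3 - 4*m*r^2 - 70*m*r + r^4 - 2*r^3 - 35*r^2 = (m + r)^2*(r - 7)*(r + 5)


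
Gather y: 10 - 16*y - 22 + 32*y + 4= 16*y - 8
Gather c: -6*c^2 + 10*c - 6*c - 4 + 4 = -6*c^2 + 4*c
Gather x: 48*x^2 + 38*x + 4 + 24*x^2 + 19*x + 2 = 72*x^2 + 57*x + 6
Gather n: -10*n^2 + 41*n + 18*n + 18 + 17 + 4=-10*n^2 + 59*n + 39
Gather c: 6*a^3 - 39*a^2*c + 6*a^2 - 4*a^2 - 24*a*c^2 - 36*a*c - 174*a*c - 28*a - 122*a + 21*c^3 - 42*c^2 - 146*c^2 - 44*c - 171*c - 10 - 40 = 6*a^3 + 2*a^2 - 150*a + 21*c^3 + c^2*(-24*a - 188) + c*(-39*a^2 - 210*a - 215) - 50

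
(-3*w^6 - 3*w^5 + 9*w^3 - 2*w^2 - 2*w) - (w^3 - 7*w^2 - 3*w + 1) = -3*w^6 - 3*w^5 + 8*w^3 + 5*w^2 + w - 1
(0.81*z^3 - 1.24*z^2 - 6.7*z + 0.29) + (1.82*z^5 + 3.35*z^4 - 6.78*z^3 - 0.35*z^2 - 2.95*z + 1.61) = 1.82*z^5 + 3.35*z^4 - 5.97*z^3 - 1.59*z^2 - 9.65*z + 1.9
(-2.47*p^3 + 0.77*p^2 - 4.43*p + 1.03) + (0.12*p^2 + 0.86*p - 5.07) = -2.47*p^3 + 0.89*p^2 - 3.57*p - 4.04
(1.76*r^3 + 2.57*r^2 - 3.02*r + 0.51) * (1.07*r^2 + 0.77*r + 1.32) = 1.8832*r^5 + 4.1051*r^4 + 1.0707*r^3 + 1.6127*r^2 - 3.5937*r + 0.6732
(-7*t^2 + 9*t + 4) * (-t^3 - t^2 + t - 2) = 7*t^5 - 2*t^4 - 20*t^3 + 19*t^2 - 14*t - 8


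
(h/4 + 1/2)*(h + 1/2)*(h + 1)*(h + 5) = h^4/4 + 17*h^3/8 + 21*h^2/4 + 37*h/8 + 5/4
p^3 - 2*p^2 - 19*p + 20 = (p - 5)*(p - 1)*(p + 4)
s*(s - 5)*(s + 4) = s^3 - s^2 - 20*s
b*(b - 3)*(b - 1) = b^3 - 4*b^2 + 3*b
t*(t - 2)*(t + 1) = t^3 - t^2 - 2*t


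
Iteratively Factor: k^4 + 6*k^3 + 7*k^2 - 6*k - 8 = (k + 4)*(k^3 + 2*k^2 - k - 2) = (k + 2)*(k + 4)*(k^2 - 1) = (k + 1)*(k + 2)*(k + 4)*(k - 1)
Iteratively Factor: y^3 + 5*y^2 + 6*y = (y + 2)*(y^2 + 3*y) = y*(y + 2)*(y + 3)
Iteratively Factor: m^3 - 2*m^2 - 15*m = (m)*(m^2 - 2*m - 15) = m*(m + 3)*(m - 5)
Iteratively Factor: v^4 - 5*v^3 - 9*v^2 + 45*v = (v - 3)*(v^3 - 2*v^2 - 15*v) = v*(v - 3)*(v^2 - 2*v - 15) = v*(v - 3)*(v + 3)*(v - 5)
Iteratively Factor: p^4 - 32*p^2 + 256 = (p - 4)*(p^3 + 4*p^2 - 16*p - 64) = (p - 4)*(p + 4)*(p^2 - 16) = (p - 4)^2*(p + 4)*(p + 4)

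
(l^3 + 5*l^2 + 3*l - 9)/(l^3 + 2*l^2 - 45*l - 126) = (l^2 + 2*l - 3)/(l^2 - l - 42)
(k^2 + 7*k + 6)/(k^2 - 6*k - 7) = (k + 6)/(k - 7)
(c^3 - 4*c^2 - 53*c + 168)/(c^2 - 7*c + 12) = (c^2 - c - 56)/(c - 4)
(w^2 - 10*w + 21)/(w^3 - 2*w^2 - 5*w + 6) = (w - 7)/(w^2 + w - 2)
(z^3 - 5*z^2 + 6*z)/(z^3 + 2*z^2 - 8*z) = (z - 3)/(z + 4)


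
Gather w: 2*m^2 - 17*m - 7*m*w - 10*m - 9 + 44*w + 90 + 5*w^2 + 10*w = 2*m^2 - 27*m + 5*w^2 + w*(54 - 7*m) + 81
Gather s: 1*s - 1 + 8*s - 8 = 9*s - 9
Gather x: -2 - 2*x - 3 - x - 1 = -3*x - 6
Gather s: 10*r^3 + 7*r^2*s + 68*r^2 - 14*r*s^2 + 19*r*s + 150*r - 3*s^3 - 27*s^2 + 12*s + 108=10*r^3 + 68*r^2 + 150*r - 3*s^3 + s^2*(-14*r - 27) + s*(7*r^2 + 19*r + 12) + 108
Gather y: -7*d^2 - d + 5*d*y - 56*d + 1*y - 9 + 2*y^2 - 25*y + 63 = -7*d^2 - 57*d + 2*y^2 + y*(5*d - 24) + 54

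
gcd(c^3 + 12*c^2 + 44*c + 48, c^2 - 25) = 1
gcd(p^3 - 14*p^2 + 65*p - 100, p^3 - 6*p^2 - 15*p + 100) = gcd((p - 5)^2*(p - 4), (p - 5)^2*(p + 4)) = p^2 - 10*p + 25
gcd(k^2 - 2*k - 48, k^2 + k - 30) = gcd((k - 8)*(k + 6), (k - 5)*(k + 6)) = k + 6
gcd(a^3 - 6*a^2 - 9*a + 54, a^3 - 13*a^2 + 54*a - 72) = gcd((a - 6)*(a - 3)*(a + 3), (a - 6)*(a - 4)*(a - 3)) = a^2 - 9*a + 18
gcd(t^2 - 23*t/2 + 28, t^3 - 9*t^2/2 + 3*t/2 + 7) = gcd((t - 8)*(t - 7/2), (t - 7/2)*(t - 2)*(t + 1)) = t - 7/2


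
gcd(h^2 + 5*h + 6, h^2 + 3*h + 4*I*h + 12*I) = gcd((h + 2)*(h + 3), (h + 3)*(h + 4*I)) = h + 3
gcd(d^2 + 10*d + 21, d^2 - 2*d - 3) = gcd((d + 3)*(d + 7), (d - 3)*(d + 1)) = 1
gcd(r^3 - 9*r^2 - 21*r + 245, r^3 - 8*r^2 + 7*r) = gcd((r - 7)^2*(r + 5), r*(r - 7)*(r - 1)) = r - 7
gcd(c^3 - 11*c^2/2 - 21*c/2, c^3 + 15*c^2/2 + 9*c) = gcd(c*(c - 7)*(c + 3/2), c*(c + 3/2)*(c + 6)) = c^2 + 3*c/2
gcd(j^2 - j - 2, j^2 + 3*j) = 1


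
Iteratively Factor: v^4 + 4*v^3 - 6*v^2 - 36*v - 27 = (v + 3)*(v^3 + v^2 - 9*v - 9) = (v + 3)^2*(v^2 - 2*v - 3) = (v + 1)*(v + 3)^2*(v - 3)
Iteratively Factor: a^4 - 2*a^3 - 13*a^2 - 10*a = (a + 1)*(a^3 - 3*a^2 - 10*a) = a*(a + 1)*(a^2 - 3*a - 10) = a*(a + 1)*(a + 2)*(a - 5)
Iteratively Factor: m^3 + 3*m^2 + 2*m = (m + 2)*(m^2 + m) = (m + 1)*(m + 2)*(m)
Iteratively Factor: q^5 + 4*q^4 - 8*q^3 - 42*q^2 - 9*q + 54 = (q + 2)*(q^4 + 2*q^3 - 12*q^2 - 18*q + 27) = (q - 3)*(q + 2)*(q^3 + 5*q^2 + 3*q - 9) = (q - 3)*(q + 2)*(q + 3)*(q^2 + 2*q - 3) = (q - 3)*(q - 1)*(q + 2)*(q + 3)*(q + 3)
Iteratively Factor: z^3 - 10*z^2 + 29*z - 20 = (z - 5)*(z^2 - 5*z + 4) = (z - 5)*(z - 4)*(z - 1)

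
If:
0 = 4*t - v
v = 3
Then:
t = 3/4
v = 3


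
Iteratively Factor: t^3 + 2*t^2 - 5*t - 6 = (t + 1)*(t^2 + t - 6) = (t - 2)*(t + 1)*(t + 3)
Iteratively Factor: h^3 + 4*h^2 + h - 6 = (h + 2)*(h^2 + 2*h - 3) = (h - 1)*(h + 2)*(h + 3)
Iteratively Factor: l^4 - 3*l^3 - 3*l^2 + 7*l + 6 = (l - 3)*(l^3 - 3*l - 2) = (l - 3)*(l + 1)*(l^2 - l - 2) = (l - 3)*(l + 1)^2*(l - 2)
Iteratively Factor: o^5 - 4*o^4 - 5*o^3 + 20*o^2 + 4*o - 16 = (o + 2)*(o^4 - 6*o^3 + 7*o^2 + 6*o - 8) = (o + 1)*(o + 2)*(o^3 - 7*o^2 + 14*o - 8) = (o - 1)*(o + 1)*(o + 2)*(o^2 - 6*o + 8) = (o - 4)*(o - 1)*(o + 1)*(o + 2)*(o - 2)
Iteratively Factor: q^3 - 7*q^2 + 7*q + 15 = (q - 3)*(q^2 - 4*q - 5) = (q - 5)*(q - 3)*(q + 1)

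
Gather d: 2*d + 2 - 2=2*d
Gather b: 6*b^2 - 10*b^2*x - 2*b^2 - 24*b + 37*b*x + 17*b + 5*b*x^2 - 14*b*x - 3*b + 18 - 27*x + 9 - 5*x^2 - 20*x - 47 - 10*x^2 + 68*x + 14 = b^2*(4 - 10*x) + b*(5*x^2 + 23*x - 10) - 15*x^2 + 21*x - 6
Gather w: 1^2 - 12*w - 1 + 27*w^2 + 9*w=27*w^2 - 3*w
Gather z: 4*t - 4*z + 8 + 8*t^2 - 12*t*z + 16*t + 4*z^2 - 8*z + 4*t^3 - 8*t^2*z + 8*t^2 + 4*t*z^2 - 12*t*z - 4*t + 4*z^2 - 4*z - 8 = 4*t^3 + 16*t^2 + 16*t + z^2*(4*t + 8) + z*(-8*t^2 - 24*t - 16)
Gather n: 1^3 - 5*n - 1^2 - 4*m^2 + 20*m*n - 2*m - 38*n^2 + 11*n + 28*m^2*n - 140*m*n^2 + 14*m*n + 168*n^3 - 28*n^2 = -4*m^2 - 2*m + 168*n^3 + n^2*(-140*m - 66) + n*(28*m^2 + 34*m + 6)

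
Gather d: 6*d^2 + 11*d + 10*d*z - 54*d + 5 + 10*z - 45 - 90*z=6*d^2 + d*(10*z - 43) - 80*z - 40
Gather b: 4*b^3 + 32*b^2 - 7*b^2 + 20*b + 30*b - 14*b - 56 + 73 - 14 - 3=4*b^3 + 25*b^2 + 36*b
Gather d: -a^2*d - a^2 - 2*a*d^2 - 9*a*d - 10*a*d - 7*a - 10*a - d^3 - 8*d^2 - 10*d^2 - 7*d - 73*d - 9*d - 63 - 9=-a^2 - 17*a - d^3 + d^2*(-2*a - 18) + d*(-a^2 - 19*a - 89) - 72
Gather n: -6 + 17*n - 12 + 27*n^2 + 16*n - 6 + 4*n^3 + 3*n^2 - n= 4*n^3 + 30*n^2 + 32*n - 24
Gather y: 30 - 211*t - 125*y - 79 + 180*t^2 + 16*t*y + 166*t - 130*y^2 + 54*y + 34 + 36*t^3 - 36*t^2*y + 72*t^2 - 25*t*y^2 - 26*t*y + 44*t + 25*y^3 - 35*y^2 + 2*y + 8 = 36*t^3 + 252*t^2 - t + 25*y^3 + y^2*(-25*t - 165) + y*(-36*t^2 - 10*t - 69) - 7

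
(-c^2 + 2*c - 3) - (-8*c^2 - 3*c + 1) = 7*c^2 + 5*c - 4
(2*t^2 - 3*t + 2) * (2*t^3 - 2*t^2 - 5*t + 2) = 4*t^5 - 10*t^4 + 15*t^2 - 16*t + 4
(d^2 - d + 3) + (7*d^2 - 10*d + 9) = 8*d^2 - 11*d + 12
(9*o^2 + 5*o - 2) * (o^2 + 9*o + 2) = 9*o^4 + 86*o^3 + 61*o^2 - 8*o - 4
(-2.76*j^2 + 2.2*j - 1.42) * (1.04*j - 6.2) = -2.8704*j^3 + 19.4*j^2 - 15.1168*j + 8.804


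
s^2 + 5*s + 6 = (s + 2)*(s + 3)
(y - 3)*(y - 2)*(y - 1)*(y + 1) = y^4 - 5*y^3 + 5*y^2 + 5*y - 6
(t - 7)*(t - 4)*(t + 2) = t^3 - 9*t^2 + 6*t + 56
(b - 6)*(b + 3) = b^2 - 3*b - 18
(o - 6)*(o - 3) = o^2 - 9*o + 18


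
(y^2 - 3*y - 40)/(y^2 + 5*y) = (y - 8)/y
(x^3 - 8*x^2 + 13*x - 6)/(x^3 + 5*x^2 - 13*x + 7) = (x - 6)/(x + 7)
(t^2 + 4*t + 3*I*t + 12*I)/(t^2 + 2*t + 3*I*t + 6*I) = (t + 4)/(t + 2)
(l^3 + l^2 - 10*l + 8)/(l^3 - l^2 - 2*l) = (l^2 + 3*l - 4)/(l*(l + 1))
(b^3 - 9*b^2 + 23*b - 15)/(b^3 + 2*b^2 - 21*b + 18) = (b - 5)/(b + 6)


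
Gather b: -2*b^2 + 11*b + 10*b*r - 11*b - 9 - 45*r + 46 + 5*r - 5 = -2*b^2 + 10*b*r - 40*r + 32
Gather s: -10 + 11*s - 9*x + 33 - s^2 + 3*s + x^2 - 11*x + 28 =-s^2 + 14*s + x^2 - 20*x + 51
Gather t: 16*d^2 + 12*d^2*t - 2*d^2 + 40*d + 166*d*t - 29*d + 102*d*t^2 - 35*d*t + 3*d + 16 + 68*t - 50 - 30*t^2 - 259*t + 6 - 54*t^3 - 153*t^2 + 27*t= 14*d^2 + 14*d - 54*t^3 + t^2*(102*d - 183) + t*(12*d^2 + 131*d - 164) - 28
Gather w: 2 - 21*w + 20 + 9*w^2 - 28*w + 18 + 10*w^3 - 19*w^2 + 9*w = 10*w^3 - 10*w^2 - 40*w + 40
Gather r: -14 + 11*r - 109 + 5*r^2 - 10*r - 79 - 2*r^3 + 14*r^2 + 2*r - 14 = -2*r^3 + 19*r^2 + 3*r - 216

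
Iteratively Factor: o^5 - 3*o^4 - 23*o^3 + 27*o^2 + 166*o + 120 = (o + 2)*(o^4 - 5*o^3 - 13*o^2 + 53*o + 60) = (o - 5)*(o + 2)*(o^3 - 13*o - 12) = (o - 5)*(o + 2)*(o + 3)*(o^2 - 3*o - 4) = (o - 5)*(o + 1)*(o + 2)*(o + 3)*(o - 4)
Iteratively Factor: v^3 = (v)*(v^2) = v^2*(v)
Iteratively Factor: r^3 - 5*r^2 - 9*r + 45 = (r - 3)*(r^2 - 2*r - 15) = (r - 5)*(r - 3)*(r + 3)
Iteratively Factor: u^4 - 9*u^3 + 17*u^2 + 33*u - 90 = (u - 3)*(u^3 - 6*u^2 - u + 30) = (u - 3)*(u + 2)*(u^2 - 8*u + 15) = (u - 5)*(u - 3)*(u + 2)*(u - 3)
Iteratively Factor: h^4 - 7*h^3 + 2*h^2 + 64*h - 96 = (h - 4)*(h^3 - 3*h^2 - 10*h + 24) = (h - 4)*(h - 2)*(h^2 - h - 12) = (h - 4)^2*(h - 2)*(h + 3)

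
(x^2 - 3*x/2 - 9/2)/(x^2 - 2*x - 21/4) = 2*(x - 3)/(2*x - 7)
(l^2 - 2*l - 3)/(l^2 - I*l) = (l^2 - 2*l - 3)/(l*(l - I))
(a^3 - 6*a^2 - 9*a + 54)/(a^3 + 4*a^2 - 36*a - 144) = (a^2 - 9)/(a^2 + 10*a + 24)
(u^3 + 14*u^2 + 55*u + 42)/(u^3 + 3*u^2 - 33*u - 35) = (u + 6)/(u - 5)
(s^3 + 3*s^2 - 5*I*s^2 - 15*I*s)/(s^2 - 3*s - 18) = s*(s - 5*I)/(s - 6)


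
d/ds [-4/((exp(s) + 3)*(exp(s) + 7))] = 8*(exp(s) + 5)*exp(s)/((exp(s) + 3)^2*(exp(s) + 7)^2)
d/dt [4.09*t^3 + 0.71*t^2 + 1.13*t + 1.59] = 12.27*t^2 + 1.42*t + 1.13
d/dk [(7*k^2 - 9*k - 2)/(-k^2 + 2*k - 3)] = (5*k^2 - 46*k + 31)/(k^4 - 4*k^3 + 10*k^2 - 12*k + 9)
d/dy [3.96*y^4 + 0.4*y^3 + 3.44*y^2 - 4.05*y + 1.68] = 15.84*y^3 + 1.2*y^2 + 6.88*y - 4.05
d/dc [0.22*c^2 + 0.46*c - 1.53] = 0.44*c + 0.46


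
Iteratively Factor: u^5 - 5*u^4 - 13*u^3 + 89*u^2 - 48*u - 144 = (u + 1)*(u^4 - 6*u^3 - 7*u^2 + 96*u - 144) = (u + 1)*(u + 4)*(u^3 - 10*u^2 + 33*u - 36) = (u - 3)*(u + 1)*(u + 4)*(u^2 - 7*u + 12) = (u - 3)^2*(u + 1)*(u + 4)*(u - 4)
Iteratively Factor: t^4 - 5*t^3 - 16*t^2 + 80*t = (t - 4)*(t^3 - t^2 - 20*t) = (t - 5)*(t - 4)*(t^2 + 4*t) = t*(t - 5)*(t - 4)*(t + 4)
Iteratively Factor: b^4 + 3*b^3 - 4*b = (b)*(b^3 + 3*b^2 - 4) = b*(b + 2)*(b^2 + b - 2) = b*(b + 2)^2*(b - 1)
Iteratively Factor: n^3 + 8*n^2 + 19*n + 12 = (n + 1)*(n^2 + 7*n + 12) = (n + 1)*(n + 3)*(n + 4)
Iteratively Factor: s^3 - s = (s)*(s^2 - 1) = s*(s - 1)*(s + 1)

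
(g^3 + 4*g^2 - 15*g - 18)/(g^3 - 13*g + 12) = (g^2 + 7*g + 6)/(g^2 + 3*g - 4)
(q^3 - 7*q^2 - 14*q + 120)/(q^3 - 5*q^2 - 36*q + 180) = (q + 4)/(q + 6)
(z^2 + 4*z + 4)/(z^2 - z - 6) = (z + 2)/(z - 3)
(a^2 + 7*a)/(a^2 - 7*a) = (a + 7)/(a - 7)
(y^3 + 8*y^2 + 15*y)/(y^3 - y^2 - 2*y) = (y^2 + 8*y + 15)/(y^2 - y - 2)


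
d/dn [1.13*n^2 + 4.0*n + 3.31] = 2.26*n + 4.0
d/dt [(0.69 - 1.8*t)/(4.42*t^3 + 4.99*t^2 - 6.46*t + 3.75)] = (15.912*t^3 - 0.167399999999999*t^2 - 6.8862*t - 2.2926)/(19.5364*t^6 + 44.1116*t^5 - 32.2063*t^4 - 31.3208*t^3 + 79.1566*t^2 - 48.45*t + 14.0625)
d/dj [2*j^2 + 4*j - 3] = 4*j + 4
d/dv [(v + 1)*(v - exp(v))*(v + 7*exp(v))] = (1 - exp(v))*(v + 1)*(v + 7*exp(v)) + (v + 1)*(v - exp(v))*(7*exp(v) + 1) + (v - exp(v))*(v + 7*exp(v))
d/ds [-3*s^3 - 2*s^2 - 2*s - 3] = -9*s^2 - 4*s - 2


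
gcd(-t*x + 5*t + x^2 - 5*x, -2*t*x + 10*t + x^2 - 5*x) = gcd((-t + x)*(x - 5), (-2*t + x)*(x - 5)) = x - 5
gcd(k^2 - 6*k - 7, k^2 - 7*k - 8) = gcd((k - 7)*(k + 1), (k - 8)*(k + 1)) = k + 1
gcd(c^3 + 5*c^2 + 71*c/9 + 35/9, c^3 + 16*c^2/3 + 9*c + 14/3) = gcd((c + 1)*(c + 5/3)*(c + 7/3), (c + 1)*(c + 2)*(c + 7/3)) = c^2 + 10*c/3 + 7/3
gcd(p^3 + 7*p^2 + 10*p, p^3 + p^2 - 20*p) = p^2 + 5*p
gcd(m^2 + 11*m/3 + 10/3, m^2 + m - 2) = m + 2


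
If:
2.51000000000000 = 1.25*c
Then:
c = 2.01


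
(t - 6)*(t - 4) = t^2 - 10*t + 24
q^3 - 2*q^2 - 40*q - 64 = (q - 8)*(q + 2)*(q + 4)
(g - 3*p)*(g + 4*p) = g^2 + g*p - 12*p^2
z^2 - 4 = (z - 2)*(z + 2)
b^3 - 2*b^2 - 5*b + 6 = (b - 3)*(b - 1)*(b + 2)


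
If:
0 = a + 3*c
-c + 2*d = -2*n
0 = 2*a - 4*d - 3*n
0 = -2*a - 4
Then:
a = -2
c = 2/3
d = -5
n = 16/3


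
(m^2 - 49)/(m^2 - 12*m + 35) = (m + 7)/(m - 5)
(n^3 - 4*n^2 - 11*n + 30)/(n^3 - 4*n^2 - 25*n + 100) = (n^2 + n - 6)/(n^2 + n - 20)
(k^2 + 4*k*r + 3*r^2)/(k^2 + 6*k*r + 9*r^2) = (k + r)/(k + 3*r)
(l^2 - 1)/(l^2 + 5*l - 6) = (l + 1)/(l + 6)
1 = 1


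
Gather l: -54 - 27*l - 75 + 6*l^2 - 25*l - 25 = 6*l^2 - 52*l - 154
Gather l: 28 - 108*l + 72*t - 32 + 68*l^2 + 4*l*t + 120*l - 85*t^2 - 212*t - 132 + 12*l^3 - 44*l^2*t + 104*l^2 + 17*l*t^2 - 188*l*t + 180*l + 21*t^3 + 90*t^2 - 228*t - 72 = 12*l^3 + l^2*(172 - 44*t) + l*(17*t^2 - 184*t + 192) + 21*t^3 + 5*t^2 - 368*t - 208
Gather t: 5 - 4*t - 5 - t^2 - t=-t^2 - 5*t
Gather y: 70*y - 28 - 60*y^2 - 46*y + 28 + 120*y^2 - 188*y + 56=60*y^2 - 164*y + 56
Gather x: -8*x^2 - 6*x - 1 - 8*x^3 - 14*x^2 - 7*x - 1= -8*x^3 - 22*x^2 - 13*x - 2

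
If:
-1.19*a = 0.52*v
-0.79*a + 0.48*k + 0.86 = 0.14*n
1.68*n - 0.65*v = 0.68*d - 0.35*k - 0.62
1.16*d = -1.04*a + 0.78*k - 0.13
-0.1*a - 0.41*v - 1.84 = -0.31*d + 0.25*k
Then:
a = 3.54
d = -1.49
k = 2.68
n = -4.67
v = -8.11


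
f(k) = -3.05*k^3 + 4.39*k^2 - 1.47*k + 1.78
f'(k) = -9.15*k^2 + 8.78*k - 1.47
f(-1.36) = 19.57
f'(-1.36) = -30.33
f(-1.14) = 13.68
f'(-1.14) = -23.37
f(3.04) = -47.81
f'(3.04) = -59.34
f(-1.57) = 26.71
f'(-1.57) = -37.81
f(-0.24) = 2.43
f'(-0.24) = -4.10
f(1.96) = -7.20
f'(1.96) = -19.41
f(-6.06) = 850.67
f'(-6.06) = -390.70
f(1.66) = -2.51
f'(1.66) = -12.11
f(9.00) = -1879.31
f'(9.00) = -663.60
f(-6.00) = 827.44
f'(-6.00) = -383.55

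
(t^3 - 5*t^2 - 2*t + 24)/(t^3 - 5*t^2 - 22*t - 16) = (t^2 - 7*t + 12)/(t^2 - 7*t - 8)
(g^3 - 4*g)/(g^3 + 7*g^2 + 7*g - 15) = g*(g^2 - 4)/(g^3 + 7*g^2 + 7*g - 15)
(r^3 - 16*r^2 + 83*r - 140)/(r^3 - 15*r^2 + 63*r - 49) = (r^2 - 9*r + 20)/(r^2 - 8*r + 7)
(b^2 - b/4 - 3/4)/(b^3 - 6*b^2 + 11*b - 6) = (b + 3/4)/(b^2 - 5*b + 6)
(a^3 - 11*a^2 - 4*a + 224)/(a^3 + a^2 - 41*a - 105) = (a^2 - 4*a - 32)/(a^2 + 8*a + 15)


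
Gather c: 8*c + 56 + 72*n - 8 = 8*c + 72*n + 48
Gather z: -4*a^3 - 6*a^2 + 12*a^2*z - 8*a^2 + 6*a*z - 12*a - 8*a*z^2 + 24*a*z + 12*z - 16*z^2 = -4*a^3 - 14*a^2 - 12*a + z^2*(-8*a - 16) + z*(12*a^2 + 30*a + 12)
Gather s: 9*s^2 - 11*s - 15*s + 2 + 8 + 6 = 9*s^2 - 26*s + 16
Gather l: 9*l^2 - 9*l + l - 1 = 9*l^2 - 8*l - 1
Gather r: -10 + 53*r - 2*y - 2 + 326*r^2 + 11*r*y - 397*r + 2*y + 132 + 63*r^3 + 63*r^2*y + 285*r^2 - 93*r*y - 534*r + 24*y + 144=63*r^3 + r^2*(63*y + 611) + r*(-82*y - 878) + 24*y + 264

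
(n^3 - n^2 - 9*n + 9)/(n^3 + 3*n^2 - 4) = (n^2 - 9)/(n^2 + 4*n + 4)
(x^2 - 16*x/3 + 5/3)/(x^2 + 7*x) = (3*x^2 - 16*x + 5)/(3*x*(x + 7))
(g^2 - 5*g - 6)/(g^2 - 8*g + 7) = (g^2 - 5*g - 6)/(g^2 - 8*g + 7)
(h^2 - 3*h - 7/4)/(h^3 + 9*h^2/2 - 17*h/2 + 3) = (4*h^2 - 12*h - 7)/(2*(2*h^3 + 9*h^2 - 17*h + 6))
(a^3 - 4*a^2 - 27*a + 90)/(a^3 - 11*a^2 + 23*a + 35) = (a^3 - 4*a^2 - 27*a + 90)/(a^3 - 11*a^2 + 23*a + 35)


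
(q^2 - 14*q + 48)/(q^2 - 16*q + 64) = (q - 6)/(q - 8)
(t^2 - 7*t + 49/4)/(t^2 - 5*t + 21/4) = (2*t - 7)/(2*t - 3)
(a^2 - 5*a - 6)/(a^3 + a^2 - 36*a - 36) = 1/(a + 6)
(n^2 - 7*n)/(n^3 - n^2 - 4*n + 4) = n*(n - 7)/(n^3 - n^2 - 4*n + 4)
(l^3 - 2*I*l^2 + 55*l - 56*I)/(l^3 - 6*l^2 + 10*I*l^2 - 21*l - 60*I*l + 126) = (l^2 - 9*I*l - 8)/(l^2 + 3*l*(-2 + I) - 18*I)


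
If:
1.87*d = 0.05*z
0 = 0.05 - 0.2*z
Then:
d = 0.01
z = 0.25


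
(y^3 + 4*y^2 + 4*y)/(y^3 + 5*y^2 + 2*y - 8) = y*(y + 2)/(y^2 + 3*y - 4)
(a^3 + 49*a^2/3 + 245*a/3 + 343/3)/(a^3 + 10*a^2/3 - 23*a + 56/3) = (3*a^2 + 28*a + 49)/(3*a^2 - 11*a + 8)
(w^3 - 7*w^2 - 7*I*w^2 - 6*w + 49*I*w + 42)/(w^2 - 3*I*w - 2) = (w^2 - w*(7 + 6*I) + 42*I)/(w - 2*I)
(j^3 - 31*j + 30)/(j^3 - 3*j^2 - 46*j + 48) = (j - 5)/(j - 8)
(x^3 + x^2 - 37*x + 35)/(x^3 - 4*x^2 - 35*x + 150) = (x^2 + 6*x - 7)/(x^2 + x - 30)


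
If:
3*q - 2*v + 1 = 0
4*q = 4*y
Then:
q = y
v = 3*y/2 + 1/2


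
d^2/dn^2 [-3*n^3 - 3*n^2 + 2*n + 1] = -18*n - 6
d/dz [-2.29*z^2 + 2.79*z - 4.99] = 2.79 - 4.58*z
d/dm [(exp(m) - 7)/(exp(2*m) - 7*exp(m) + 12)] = (-(exp(m) - 7)*(2*exp(m) - 7) + exp(2*m) - 7*exp(m) + 12)*exp(m)/(exp(2*m) - 7*exp(m) + 12)^2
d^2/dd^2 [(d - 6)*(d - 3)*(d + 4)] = 6*d - 10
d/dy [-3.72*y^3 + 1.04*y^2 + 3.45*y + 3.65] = -11.16*y^2 + 2.08*y + 3.45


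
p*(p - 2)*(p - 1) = p^3 - 3*p^2 + 2*p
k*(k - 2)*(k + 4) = k^3 + 2*k^2 - 8*k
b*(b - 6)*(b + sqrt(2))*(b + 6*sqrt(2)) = b^4 - 6*b^3 + 7*sqrt(2)*b^3 - 42*sqrt(2)*b^2 + 12*b^2 - 72*b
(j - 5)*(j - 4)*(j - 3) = j^3 - 12*j^2 + 47*j - 60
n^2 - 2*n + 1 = (n - 1)^2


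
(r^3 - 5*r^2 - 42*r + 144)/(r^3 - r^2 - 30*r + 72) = (r - 8)/(r - 4)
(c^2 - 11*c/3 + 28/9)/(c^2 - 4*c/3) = (c - 7/3)/c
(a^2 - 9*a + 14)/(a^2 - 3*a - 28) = (a - 2)/(a + 4)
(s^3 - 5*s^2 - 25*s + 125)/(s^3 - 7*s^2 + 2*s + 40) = (s^2 - 25)/(s^2 - 2*s - 8)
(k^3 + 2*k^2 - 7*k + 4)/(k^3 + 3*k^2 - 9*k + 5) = (k + 4)/(k + 5)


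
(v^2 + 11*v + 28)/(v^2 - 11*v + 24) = (v^2 + 11*v + 28)/(v^2 - 11*v + 24)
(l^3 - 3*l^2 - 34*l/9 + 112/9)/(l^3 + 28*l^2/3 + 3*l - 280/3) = (3*l^2 - l - 14)/(3*(l^2 + 12*l + 35))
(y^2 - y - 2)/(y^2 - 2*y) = (y + 1)/y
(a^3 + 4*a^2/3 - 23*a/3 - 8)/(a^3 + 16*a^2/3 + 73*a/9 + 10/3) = 3*(3*a^2 - 5*a - 8)/(9*a^2 + 21*a + 10)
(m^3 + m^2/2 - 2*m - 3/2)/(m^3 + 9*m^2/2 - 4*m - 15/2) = (m + 1)/(m + 5)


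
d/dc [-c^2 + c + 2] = 1 - 2*c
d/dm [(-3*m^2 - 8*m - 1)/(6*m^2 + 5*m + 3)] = (33*m^2 - 6*m - 19)/(36*m^4 + 60*m^3 + 61*m^2 + 30*m + 9)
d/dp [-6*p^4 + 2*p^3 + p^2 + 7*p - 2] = -24*p^3 + 6*p^2 + 2*p + 7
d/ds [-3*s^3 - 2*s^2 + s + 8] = -9*s^2 - 4*s + 1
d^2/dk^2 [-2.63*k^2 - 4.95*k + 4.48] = -5.26000000000000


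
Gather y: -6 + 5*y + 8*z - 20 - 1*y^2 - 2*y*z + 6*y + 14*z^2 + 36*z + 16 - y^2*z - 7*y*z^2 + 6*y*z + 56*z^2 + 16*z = y^2*(-z - 1) + y*(-7*z^2 + 4*z + 11) + 70*z^2 + 60*z - 10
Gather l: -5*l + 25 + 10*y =-5*l + 10*y + 25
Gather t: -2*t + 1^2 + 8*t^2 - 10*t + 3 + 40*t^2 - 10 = 48*t^2 - 12*t - 6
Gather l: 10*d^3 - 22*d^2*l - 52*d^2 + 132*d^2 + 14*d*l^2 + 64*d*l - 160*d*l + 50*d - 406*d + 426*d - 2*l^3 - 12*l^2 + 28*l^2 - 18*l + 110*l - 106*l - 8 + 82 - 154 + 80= 10*d^3 + 80*d^2 + 70*d - 2*l^3 + l^2*(14*d + 16) + l*(-22*d^2 - 96*d - 14)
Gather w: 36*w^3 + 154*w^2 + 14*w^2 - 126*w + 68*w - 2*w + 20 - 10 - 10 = 36*w^3 + 168*w^2 - 60*w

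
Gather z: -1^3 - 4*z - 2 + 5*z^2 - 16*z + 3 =5*z^2 - 20*z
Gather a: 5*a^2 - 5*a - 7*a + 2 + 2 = 5*a^2 - 12*a + 4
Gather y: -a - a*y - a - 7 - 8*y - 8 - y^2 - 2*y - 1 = -2*a - y^2 + y*(-a - 10) - 16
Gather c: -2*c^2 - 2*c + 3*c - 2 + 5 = -2*c^2 + c + 3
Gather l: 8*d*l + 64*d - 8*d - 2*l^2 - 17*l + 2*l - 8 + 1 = 56*d - 2*l^2 + l*(8*d - 15) - 7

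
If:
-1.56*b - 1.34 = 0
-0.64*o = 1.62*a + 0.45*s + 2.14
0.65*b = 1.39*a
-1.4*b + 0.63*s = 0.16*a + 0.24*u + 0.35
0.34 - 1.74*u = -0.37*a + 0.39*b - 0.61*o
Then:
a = -0.40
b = -0.86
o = -1.27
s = -1.51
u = -0.14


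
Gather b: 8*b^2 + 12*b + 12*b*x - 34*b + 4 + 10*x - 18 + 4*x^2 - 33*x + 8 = 8*b^2 + b*(12*x - 22) + 4*x^2 - 23*x - 6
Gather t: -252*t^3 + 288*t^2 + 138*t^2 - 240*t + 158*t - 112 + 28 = -252*t^3 + 426*t^2 - 82*t - 84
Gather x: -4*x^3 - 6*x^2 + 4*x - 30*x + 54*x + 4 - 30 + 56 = -4*x^3 - 6*x^2 + 28*x + 30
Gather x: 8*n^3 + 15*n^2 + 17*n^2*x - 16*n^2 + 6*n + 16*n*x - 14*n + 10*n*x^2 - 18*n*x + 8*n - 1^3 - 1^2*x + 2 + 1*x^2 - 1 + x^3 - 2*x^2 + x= 8*n^3 - n^2 + x^3 + x^2*(10*n - 1) + x*(17*n^2 - 2*n)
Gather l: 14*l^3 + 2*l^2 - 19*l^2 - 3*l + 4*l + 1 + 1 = 14*l^3 - 17*l^2 + l + 2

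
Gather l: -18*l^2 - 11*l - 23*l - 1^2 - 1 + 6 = -18*l^2 - 34*l + 4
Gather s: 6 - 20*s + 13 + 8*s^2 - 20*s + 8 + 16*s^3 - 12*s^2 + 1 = 16*s^3 - 4*s^2 - 40*s + 28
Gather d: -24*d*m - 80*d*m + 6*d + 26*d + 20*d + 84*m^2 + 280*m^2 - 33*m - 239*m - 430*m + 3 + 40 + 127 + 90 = d*(52 - 104*m) + 364*m^2 - 702*m + 260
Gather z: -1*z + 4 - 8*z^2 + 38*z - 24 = -8*z^2 + 37*z - 20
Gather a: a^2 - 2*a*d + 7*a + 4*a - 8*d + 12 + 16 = a^2 + a*(11 - 2*d) - 8*d + 28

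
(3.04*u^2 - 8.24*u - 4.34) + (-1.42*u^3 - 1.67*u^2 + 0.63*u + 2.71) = -1.42*u^3 + 1.37*u^2 - 7.61*u - 1.63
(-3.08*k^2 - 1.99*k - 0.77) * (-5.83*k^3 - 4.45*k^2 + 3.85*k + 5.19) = 17.9564*k^5 + 25.3077*k^4 + 1.4866*k^3 - 20.2202*k^2 - 13.2926*k - 3.9963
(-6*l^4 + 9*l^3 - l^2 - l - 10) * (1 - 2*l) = 12*l^5 - 24*l^4 + 11*l^3 + l^2 + 19*l - 10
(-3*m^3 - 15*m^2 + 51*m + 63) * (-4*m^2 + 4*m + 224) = 12*m^5 + 48*m^4 - 936*m^3 - 3408*m^2 + 11676*m + 14112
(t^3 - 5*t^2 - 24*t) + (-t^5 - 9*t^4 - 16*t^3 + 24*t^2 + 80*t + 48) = -t^5 - 9*t^4 - 15*t^3 + 19*t^2 + 56*t + 48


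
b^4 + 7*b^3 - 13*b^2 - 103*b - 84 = (b - 4)*(b + 1)*(b + 3)*(b + 7)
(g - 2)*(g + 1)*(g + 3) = g^3 + 2*g^2 - 5*g - 6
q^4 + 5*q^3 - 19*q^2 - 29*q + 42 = (q - 3)*(q - 1)*(q + 2)*(q + 7)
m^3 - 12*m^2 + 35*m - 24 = (m - 8)*(m - 3)*(m - 1)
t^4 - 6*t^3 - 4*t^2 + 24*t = t*(t - 6)*(t - 2)*(t + 2)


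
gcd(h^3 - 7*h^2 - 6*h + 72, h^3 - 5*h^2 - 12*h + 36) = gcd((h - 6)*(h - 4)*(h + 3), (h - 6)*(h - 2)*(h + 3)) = h^2 - 3*h - 18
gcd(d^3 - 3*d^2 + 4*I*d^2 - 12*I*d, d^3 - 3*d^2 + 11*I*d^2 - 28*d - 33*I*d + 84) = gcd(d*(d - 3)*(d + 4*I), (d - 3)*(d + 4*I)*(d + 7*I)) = d^2 + d*(-3 + 4*I) - 12*I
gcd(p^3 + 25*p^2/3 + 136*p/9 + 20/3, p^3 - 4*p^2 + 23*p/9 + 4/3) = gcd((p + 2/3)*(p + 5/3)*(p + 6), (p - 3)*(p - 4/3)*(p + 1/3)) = 1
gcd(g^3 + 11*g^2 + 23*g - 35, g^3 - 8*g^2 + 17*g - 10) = g - 1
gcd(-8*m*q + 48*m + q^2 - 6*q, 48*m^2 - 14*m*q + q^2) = -8*m + q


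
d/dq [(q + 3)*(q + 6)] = 2*q + 9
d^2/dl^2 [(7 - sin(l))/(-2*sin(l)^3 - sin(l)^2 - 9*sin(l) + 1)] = (-16*sin(l)^7 + 246*sin(l)^6 + 249*sin(l)^5 - 61*sin(l)^4 + 51*sin(l)^3 - 188*sin(l)^2 - 394*sin(l) - 1130)/(2*sin(l)^3 + sin(l)^2 + 9*sin(l) - 1)^3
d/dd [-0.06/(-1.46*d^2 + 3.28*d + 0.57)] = (0.1968 - 0.1752*d)/(-1.46*d^2 + 3.28*d + 0.57)^2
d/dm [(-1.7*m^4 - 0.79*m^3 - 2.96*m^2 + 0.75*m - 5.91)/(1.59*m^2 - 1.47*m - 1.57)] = (-5.406*m^5 + 6.2409*m^4 + 12.9986*m^3 + 6.8796*m^2 + 28.0882*m - 9.8652)/(2.5281*m^4 - 4.6746*m^3 - 2.8317*m^2 + 4.6158*m + 2.4649)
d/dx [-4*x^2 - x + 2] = -8*x - 1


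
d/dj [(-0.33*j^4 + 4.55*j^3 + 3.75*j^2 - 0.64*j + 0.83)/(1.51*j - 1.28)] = (-1.4949*j^4 + 15.4306*j^3 - 11.8095*j^2 - 9.6*j - 0.4341)/(2.2801*j^2 - 3.8656*j + 1.6384)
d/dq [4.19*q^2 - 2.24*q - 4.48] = 8.38*q - 2.24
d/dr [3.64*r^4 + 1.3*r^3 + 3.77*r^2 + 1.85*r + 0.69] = 14.56*r^3 + 3.9*r^2 + 7.54*r + 1.85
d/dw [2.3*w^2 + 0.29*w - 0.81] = 4.6*w + 0.29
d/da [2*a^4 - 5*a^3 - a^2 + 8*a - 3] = 8*a^3 - 15*a^2 - 2*a + 8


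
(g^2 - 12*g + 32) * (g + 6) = g^3 - 6*g^2 - 40*g + 192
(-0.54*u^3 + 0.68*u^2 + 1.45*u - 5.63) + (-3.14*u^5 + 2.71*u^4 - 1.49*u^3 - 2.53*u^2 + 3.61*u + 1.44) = -3.14*u^5 + 2.71*u^4 - 2.03*u^3 - 1.85*u^2 + 5.06*u - 4.19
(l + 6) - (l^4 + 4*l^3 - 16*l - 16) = -l^4 - 4*l^3 + 17*l + 22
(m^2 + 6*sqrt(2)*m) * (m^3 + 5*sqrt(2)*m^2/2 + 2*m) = m^5 + 17*sqrt(2)*m^4/2 + 32*m^3 + 12*sqrt(2)*m^2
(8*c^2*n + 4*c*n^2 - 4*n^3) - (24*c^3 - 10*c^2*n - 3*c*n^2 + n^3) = -24*c^3 + 18*c^2*n + 7*c*n^2 - 5*n^3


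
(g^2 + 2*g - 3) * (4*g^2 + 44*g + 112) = 4*g^4 + 52*g^3 + 188*g^2 + 92*g - 336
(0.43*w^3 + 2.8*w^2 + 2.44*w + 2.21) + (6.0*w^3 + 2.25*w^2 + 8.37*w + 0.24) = 6.43*w^3 + 5.05*w^2 + 10.81*w + 2.45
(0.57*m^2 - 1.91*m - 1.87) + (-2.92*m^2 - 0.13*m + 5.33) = -2.35*m^2 - 2.04*m + 3.46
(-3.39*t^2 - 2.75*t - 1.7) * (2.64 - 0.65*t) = 2.2035*t^3 - 7.1621*t^2 - 6.155*t - 4.488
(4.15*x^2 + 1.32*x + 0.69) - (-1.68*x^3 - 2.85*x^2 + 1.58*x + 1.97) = 1.68*x^3 + 7.0*x^2 - 0.26*x - 1.28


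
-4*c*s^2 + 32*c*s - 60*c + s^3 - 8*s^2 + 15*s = (-4*c + s)*(s - 5)*(s - 3)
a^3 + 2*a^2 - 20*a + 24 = (a - 2)^2*(a + 6)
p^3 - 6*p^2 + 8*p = p*(p - 4)*(p - 2)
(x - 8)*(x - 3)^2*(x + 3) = x^4 - 11*x^3 + 15*x^2 + 99*x - 216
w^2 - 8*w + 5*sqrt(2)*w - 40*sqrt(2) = (w - 8)*(w + 5*sqrt(2))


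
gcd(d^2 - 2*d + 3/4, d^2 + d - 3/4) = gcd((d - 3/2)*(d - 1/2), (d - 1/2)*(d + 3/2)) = d - 1/2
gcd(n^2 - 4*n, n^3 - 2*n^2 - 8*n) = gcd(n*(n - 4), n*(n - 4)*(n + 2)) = n^2 - 4*n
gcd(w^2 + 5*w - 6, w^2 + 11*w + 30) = w + 6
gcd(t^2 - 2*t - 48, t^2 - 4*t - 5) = 1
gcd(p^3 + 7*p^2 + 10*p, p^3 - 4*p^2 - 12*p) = p^2 + 2*p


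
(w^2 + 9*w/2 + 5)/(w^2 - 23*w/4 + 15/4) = 2*(2*w^2 + 9*w + 10)/(4*w^2 - 23*w + 15)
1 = 1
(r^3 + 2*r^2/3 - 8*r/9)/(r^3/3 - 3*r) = (9*r^2 + 6*r - 8)/(3*(r^2 - 9))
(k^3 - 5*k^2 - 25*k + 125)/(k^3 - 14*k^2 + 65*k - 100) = (k + 5)/(k - 4)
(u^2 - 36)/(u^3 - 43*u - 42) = (u - 6)/(u^2 - 6*u - 7)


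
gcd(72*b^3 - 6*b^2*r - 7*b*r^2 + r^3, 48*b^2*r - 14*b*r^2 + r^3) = -6*b + r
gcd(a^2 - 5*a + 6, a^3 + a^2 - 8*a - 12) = a - 3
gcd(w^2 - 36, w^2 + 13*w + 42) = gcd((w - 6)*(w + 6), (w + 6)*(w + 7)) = w + 6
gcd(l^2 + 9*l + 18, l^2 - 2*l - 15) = l + 3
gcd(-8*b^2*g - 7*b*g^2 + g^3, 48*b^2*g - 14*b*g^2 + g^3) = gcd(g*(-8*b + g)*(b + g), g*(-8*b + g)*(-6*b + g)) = 8*b*g - g^2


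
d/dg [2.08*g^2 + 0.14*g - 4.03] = 4.16*g + 0.14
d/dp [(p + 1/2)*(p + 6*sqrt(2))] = 2*p + 1/2 + 6*sqrt(2)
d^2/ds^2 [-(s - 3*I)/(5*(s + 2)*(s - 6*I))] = (-2*s^3 + 18*I*s^2 + s*(108 - 36*I) - 72 - 240*I)/(5*s^6 + s^5*(30 - 90*I) + s^4*(-480 - 540*I) - 3200*s^3 + s^2*(-6480 + 5760*I) + s*(-4320 + 12960*I) + 8640*I)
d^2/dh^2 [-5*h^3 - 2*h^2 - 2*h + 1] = -30*h - 4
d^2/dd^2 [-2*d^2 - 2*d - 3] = -4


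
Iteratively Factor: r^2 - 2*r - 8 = (r - 4)*(r + 2)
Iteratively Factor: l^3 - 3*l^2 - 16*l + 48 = (l - 4)*(l^2 + l - 12) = (l - 4)*(l + 4)*(l - 3)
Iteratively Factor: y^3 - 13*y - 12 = (y + 3)*(y^2 - 3*y - 4) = (y - 4)*(y + 3)*(y + 1)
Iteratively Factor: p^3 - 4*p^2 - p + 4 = (p + 1)*(p^2 - 5*p + 4) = (p - 4)*(p + 1)*(p - 1)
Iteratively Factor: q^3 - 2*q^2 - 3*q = (q)*(q^2 - 2*q - 3) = q*(q - 3)*(q + 1)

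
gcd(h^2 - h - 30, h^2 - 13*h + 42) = h - 6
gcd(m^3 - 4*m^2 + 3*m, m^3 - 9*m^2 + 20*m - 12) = m - 1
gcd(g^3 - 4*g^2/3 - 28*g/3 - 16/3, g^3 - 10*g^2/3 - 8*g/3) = g^2 - 10*g/3 - 8/3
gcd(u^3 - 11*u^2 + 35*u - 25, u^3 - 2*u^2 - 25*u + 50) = u - 5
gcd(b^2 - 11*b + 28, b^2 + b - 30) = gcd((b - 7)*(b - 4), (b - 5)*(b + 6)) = 1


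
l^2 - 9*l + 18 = (l - 6)*(l - 3)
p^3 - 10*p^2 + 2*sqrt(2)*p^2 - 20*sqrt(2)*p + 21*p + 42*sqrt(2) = (p - 7)*(p - 3)*(p + 2*sqrt(2))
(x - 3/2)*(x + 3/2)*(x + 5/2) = x^3 + 5*x^2/2 - 9*x/4 - 45/8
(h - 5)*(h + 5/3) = h^2 - 10*h/3 - 25/3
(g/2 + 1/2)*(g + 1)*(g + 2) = g^3/2 + 2*g^2 + 5*g/2 + 1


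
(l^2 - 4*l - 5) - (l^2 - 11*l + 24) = 7*l - 29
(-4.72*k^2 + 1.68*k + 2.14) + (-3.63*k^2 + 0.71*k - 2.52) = -8.35*k^2 + 2.39*k - 0.38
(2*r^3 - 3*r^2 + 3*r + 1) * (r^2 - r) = 2*r^5 - 5*r^4 + 6*r^3 - 2*r^2 - r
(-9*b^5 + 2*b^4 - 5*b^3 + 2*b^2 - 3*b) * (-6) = 54*b^5 - 12*b^4 + 30*b^3 - 12*b^2 + 18*b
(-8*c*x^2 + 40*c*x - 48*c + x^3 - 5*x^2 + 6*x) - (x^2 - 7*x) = -8*c*x^2 + 40*c*x - 48*c + x^3 - 6*x^2 + 13*x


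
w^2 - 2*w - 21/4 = (w - 7/2)*(w + 3/2)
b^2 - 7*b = b*(b - 7)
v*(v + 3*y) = v^2 + 3*v*y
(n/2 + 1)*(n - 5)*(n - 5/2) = n^3/2 - 11*n^2/4 - 5*n/4 + 25/2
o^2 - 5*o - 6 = (o - 6)*(o + 1)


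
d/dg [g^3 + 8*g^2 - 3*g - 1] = 3*g^2 + 16*g - 3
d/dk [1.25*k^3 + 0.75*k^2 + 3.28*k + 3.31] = 3.75*k^2 + 1.5*k + 3.28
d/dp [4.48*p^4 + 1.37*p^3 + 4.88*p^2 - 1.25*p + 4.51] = 17.92*p^3 + 4.11*p^2 + 9.76*p - 1.25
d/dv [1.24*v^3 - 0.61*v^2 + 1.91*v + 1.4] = 3.72*v^2 - 1.22*v + 1.91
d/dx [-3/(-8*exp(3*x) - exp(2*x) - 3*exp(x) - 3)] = (-72*exp(2*x) - 6*exp(x) - 9)*exp(x)/(8*exp(3*x) + exp(2*x) + 3*exp(x) + 3)^2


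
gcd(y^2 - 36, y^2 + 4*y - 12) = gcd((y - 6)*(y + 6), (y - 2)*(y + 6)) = y + 6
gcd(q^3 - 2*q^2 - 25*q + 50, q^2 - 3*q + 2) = q - 2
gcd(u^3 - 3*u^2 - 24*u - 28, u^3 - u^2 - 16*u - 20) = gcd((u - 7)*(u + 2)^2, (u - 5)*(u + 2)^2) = u^2 + 4*u + 4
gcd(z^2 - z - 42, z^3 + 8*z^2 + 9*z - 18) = z + 6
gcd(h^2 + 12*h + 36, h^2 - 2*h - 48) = h + 6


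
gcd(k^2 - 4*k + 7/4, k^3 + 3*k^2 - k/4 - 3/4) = k - 1/2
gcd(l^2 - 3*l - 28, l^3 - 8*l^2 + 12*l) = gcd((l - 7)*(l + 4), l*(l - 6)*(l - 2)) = 1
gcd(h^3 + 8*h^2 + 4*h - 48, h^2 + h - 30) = h + 6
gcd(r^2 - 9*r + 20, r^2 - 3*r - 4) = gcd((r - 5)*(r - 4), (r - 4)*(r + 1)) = r - 4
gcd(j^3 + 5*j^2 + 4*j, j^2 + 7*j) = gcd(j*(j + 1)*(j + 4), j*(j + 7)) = j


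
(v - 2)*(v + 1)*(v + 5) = v^3 + 4*v^2 - 7*v - 10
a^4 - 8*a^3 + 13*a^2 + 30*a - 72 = (a - 4)*(a - 3)^2*(a + 2)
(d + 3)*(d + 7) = d^2 + 10*d + 21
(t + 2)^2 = t^2 + 4*t + 4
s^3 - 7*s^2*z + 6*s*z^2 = s*(s - 6*z)*(s - z)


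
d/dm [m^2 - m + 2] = 2*m - 1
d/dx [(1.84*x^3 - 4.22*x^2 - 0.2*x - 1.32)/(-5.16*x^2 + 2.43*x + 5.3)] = (-9.4944*x^4 + 8.9424*x^3 + 17.9694*x^2 - 58.3544*x + 2.1476)/(26.6256*x^4 - 25.0776*x^3 - 48.7911*x^2 + 25.758*x + 28.09)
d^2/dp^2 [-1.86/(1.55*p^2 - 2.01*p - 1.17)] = (-8.9373*p^2 + 11.58966*p + 1.86*(3.1*p - 2.01)*(6.2*p - 4.02) + 6.74622)/(-1.55*p^2 + 2.01*p + 1.17)^3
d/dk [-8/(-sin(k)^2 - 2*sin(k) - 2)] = -16*(sin(k) + 1)*cos(k)/(sin(k)^2 + 2*sin(k) + 2)^2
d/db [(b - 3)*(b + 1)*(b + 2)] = 3*b^2 - 7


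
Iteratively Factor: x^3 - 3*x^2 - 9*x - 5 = (x + 1)*(x^2 - 4*x - 5) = (x - 5)*(x + 1)*(x + 1)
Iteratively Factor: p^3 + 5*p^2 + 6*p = (p + 3)*(p^2 + 2*p) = (p + 2)*(p + 3)*(p)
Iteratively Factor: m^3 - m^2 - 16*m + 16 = (m - 4)*(m^2 + 3*m - 4) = (m - 4)*(m - 1)*(m + 4)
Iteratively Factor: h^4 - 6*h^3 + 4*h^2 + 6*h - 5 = (h + 1)*(h^3 - 7*h^2 + 11*h - 5) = (h - 5)*(h + 1)*(h^2 - 2*h + 1) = (h - 5)*(h - 1)*(h + 1)*(h - 1)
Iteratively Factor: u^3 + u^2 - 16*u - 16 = (u + 4)*(u^2 - 3*u - 4) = (u + 1)*(u + 4)*(u - 4)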